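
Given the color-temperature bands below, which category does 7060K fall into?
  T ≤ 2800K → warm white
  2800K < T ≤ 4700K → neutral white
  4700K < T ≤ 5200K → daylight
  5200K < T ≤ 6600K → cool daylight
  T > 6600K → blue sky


Temperature: 7060K
7060K > 6600K → blue sky
Classification: blue sky


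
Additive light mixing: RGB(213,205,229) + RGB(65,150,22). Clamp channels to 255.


Additive: each channel = min(255, C₁+C₂)
R: 213+65 = 278 → 255
G: 205+150 = 355 → 255
B: 229+22 = 251 → 251
= RGB(255, 255, 251)


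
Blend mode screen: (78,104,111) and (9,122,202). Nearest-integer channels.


Screen: C = 255 - (255-A)×(255-B)/255, rounded to nearest integer
R: 255 - (255-78)×(255-9)/255 = 255 - 43542/255 ≈ 255 - 170.753 = 84.247 → 84
G: 255 - (255-104)×(255-122)/255 = 255 - 20083/255 ≈ 255 - 78.757 = 176.243 → 176
B: 255 - (255-111)×(255-202)/255 = 255 - 7632/255 ≈ 255 - 29.929 = 225.071 → 225
= RGB(84, 176, 225)


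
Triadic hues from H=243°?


Triadic: equally spaced at 120° intervals
H1 = 243°
H2 = (243 + 120) mod 360 = 3°
H3 = (243 + 240) mod 360 = 123°
Triadic = 243°, 3°, 123°


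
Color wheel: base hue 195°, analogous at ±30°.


Base hue: 195°
Left analog: (195 - 30) mod 360 = 165°
Right analog: (195 + 30) mod 360 = 225°
Analogous hues = 165° and 225°


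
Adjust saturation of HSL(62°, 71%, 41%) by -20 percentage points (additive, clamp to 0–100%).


Original S = 71%
Adjustment = -20 percentage points
New S = 71 + (-20) = 51
Clamp to [0, 100] → 51
= HSL(62°, 51%, 41%)


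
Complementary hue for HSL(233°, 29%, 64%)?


Complement = opposite side of color wheel = hue + 180°
H' = (233 + 180) mod 360 = 53°
S and L unchanged.
= HSL(53°, 29%, 64%)


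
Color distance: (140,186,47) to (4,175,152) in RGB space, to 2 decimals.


d = √[(R₁-R₂)² + (G₁-G₂)² + (B₁-B₂)²]
d = √[(140-4)² + (186-175)² + (47-152)²]
d = √[18496 + 121 + 11025]
d = √29642
d ≈ 172.17


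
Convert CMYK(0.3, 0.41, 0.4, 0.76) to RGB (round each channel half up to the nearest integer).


R = 255 × (1-C) × (1-K) = 255 × 0.70 × 0.24 = 42.84 → 43
G = 255 × (1-M) × (1-K) = 255 × 0.59 × 0.24 = 36.108 → 36
B = 255 × (1-Y) × (1-K) = 255 × 0.60 × 0.24 = 36.72 → 37
= RGB(43, 36, 37)


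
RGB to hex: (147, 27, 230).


R = 147 → 93 (hex)
G = 27 → 1B (hex)
B = 230 → E6 (hex)
Hex = #931BE6


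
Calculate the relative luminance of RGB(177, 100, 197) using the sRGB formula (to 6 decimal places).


Linearize each channel (sRGB transfer function): c = v/255; c_lin = c/12.92 if c ≤ 0.04045, else ((c+0.055)/1.055)^2.4
  R: 177/255 ≈ 0.694118 > 0.04045 → ((0.694118+0.055)/1.055)^2.4 ≈ 0.439657
  G: 100/255 ≈ 0.392157 > 0.04045 → ((0.392157+0.055)/1.055)^2.4 ≈ 0.127438
  B: 197/255 ≈ 0.772549 > 0.04045 → ((0.772549+0.055)/1.055)^2.4 ≈ 0.558340
R_lin = 0.439657, G_lin = 0.127438, B_lin = 0.558340
L = 0.2126×R + 0.7152×G + 0.0722×B
L = 0.2126×0.439657 + 0.7152×0.127438 + 0.0722×0.558340
L ≈ 0.224927


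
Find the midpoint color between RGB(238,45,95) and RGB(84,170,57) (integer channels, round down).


Midpoint: each channel = ⌊(C₁+C₂)/2⌋
R: ⌊(238+84)/2⌋ = 161
G: ⌊(45+170)/2⌋ = 107
B: ⌊(95+57)/2⌋ = 76
= RGB(161, 107, 76)


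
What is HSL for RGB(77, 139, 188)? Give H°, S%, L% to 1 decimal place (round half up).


Normalize: R'=77/255≈0.3020, G'=139/255≈0.5451, B'=188/255≈0.7373
Max=188/255, Min=77/255, Δ=Max-Min=111/255
L = (Max+Min)/2 = (188+77)/510 = 265/510 = 0.51960… → L = 52.0%
L > 0.5 → S = Δ/(2-Max-Min) = 111/(510-188-77) = 111/245 = 0.45306… → S = 45.3%
(the 1/255 factors cancel in S and H, so raw channel differences can be used)
Max is B' → H = 60 × ((R-G)/Δ + 4) = 60 × ((77-139)/111 + 4)
  -62/111 + 4 = -0.5585… + 4 = 3.4414…
  H = 60 × 3.4414… = 206.486…° → H = 206.5°
= HSL(206.5°, 45.3%, 52.0%)


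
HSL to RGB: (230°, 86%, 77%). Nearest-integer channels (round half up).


H=230°, S=0.86, L=0.77
C = (1-|2L-1|)×S = (1-|0.54|)×0.86 = 0.3956
H' = H/60 = 230/60 ≈ 3.8333; X = C×(1-|H' mod 2 - 1|) ≈ 0.0659
m = L - C/2 = 0.77 - 0.1978 = 0.5722
Sector ⌊H'⌋ = 3 → (R',G',B') = (0.0, ≈0.0659, 0.3956)
RGB = ((R'+m)×255, (G'+m)×255, (B'+m)×255) = (145.911, 162.724, 246.789)
Round half up → RGB(146, 163, 247)


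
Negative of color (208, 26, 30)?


Invert: (255-R, 255-G, 255-B)
R: 255-208 = 47
G: 255-26 = 229
B: 255-30 = 225
= RGB(47, 229, 225)


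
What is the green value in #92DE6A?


Color: #92DE6A
R = 92 = 146
G = DE = 222
B = 6A = 106
Green = 222


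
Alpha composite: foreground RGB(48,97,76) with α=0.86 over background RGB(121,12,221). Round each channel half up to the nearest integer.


C = α×F + (1-α)×B, with 1-α = 0.14
R: 0.86×48 + 0.14×121 = 41.28 + 16.94 = 58.22 → 58
G: 0.86×97 + 0.14×12 = 83.42 + 1.68 = 85.10 → 85
B: 0.86×76 + 0.14×221 = 65.36 + 30.94 = 96.30 → 96
= RGB(58, 85, 96)


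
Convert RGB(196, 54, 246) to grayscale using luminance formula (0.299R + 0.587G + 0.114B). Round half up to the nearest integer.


Gray = 0.299×R + 0.587×G + 0.114×B
Gray = 0.299×196 + 0.587×54 + 0.114×246
Gray = 58.604 + 31.698 + 28.044
Gray = 118.346 → round half up → 118
Gray = 118


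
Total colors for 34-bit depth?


Colors = 2^bits = 2^34
= 17,179,869,184 colors


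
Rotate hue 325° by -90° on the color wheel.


New hue = (H + rotation) mod 360
New hue = (325 -90) mod 360
= 235 mod 360
= 235°


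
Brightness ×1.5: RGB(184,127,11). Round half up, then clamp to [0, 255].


Multiply each channel by 1.5, round half up, clamp to [0, 255]
R: 184×1.5 = 276 → clamp → 255
G: 127×1.5 = 190.5 → round → 191
B: 11×1.5 = 16.5 → round → 17
= RGB(255, 191, 17)


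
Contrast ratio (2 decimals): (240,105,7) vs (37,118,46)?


Linearize each sRGB channel c=v/255: c/12.92 if c ≤ 0.04045 else ((c+0.055)/1.055)^2.4
L = 0.2126×R_lin + 0.7152×G_lin + 0.0722×B_lin
Color 1 (240,105,7):
  R=240: 240/255≈0.9412 > 0.04045 → ((0.9412+0.055)/1.055)^2.4 ≈ 0.87137
  G=105: 105/255≈0.4118 > 0.04045 → ((0.4118+0.055)/1.055)^2.4 ≈ 0.14126
  B=7: 7/255≈0.0275 ≤ 0.04045 → 0.0275/12.92 ≈ 0.00212
  L1 = 0.2126×0.87137 + 0.7152×0.14126 + 0.0722×0.00212 ≈ 0.28644
Color 2 (37,118,46):
  R=37: 37/255≈0.1451 > 0.04045 → ((0.1451+0.055)/1.055)^2.4 ≈ 0.01850
  G=118: 118/255≈0.4627 > 0.04045 → ((0.4627+0.055)/1.055)^2.4 ≈ 0.18116
  B=46: 46/255≈0.1804 > 0.04045 → ((0.1804+0.055)/1.055)^2.4 ≈ 0.02732
  L2 = 0.2126×0.01850 + 0.7152×0.18116 + 0.0722×0.02732 ≈ 0.13547
Lighter = 0.28644, Darker = 0.13547
Ratio = (L_lighter + 0.05) / (L_darker + 0.05)
Ratio = (0.28644 + 0.05) / (0.13547 + 0.05) = 0.33644 / 0.18547 ≈ 1.8139
Ratio ≈ 1.81:1


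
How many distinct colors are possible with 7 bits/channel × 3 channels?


Total bits = 7 bits/channel × 3 channels = 21 bits
Distinct colors = 2^21
= 2,097,152 colors


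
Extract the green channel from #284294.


Color: #284294
R = 28 = 40
G = 42 = 66
B = 94 = 148
Green = 66


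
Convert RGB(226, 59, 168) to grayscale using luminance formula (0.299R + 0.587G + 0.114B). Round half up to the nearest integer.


Gray = 0.299×R + 0.587×G + 0.114×B
Gray = 0.299×226 + 0.587×59 + 0.114×168
Gray = 67.574 + 34.633 + 19.152
Gray = 121.359 → round half up → 121
Gray = 121


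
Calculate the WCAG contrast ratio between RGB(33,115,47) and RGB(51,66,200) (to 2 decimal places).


Linearize each sRGB channel c=v/255: c/12.92 if c ≤ 0.04045 else ((c+0.055)/1.055)^2.4
L = 0.2126×R_lin + 0.7152×G_lin + 0.0722×B_lin
Color 1 (33,115,47):
  R=33: 33/255≈0.1294 > 0.04045 → ((0.1294+0.055)/1.055)^2.4 ≈ 0.01521
  G=115: 115/255≈0.4510 > 0.04045 → ((0.4510+0.055)/1.055)^2.4 ≈ 0.17144
  B=47: 47/255≈0.1843 > 0.04045 → ((0.1843+0.055)/1.055)^2.4 ≈ 0.02843
  L1 = 0.2126×0.01521 + 0.7152×0.17144 + 0.0722×0.02843 ≈ 0.12790
Color 2 (51,66,200):
  R=51: 51/255≈0.2000 > 0.04045 → ((0.2000+0.055)/1.055)^2.4 ≈ 0.03310
  G=66: 66/255≈0.2588 > 0.04045 → ((0.2588+0.055)/1.055)^2.4 ≈ 0.05448
  B=200: 200/255≈0.7843 > 0.04045 → ((0.7843+0.055)/1.055)^2.4 ≈ 0.57758
  L2 = 0.2126×0.03310 + 0.7152×0.05448 + 0.0722×0.57758 ≈ 0.08770
Lighter = 0.12790, Darker = 0.08770
Ratio = (L_lighter + 0.05) / (L_darker + 0.05)
Ratio = (0.12790 + 0.05) / (0.08770 + 0.05) = 0.17790 / 0.13770 ≈ 1.2919
Ratio ≈ 1.29:1


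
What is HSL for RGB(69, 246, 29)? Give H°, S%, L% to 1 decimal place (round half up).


Normalize: R'=69/255≈0.2706, G'=246/255≈0.9647, B'=29/255≈0.1137
Max=246/255, Min=29/255, Δ=Max-Min=217/255
L = (Max+Min)/2 = (246+29)/510 = 275/510 = 0.53921… → L = 53.9%
L > 0.5 → S = Δ/(2-Max-Min) = 217/(510-246-29) = 217/235 = 0.92340… → S = 92.3%
(the 1/255 factors cancel in S and H, so raw channel differences can be used)
Max is G' → H = 60 × ((B-R)/Δ + 2) = 60 × ((29-69)/217 + 2)
  -40/217 + 2 = -0.1843… + 2 = 1.8156…
  H = 60 × 1.8156… = 108.940…° → H = 108.9°
= HSL(108.9°, 92.3%, 53.9%)


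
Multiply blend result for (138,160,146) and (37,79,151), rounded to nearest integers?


Multiply: C = A×B/255, rounded to nearest integer
R: 138×37/255 = 5106/255 ≈ 20.024 → 20
G: 160×79/255 = 12640/255 ≈ 49.569 → 50
B: 146×151/255 = 22046/255 ≈ 86.455 → 86
= RGB(20, 50, 86)


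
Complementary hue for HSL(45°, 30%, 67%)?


Complement = opposite side of color wheel = hue + 180°
H' = (45 + 180) mod 360 = 225°
S and L unchanged.
= HSL(225°, 30%, 67%)


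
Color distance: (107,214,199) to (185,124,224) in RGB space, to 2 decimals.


d = √[(R₁-R₂)² + (G₁-G₂)² + (B₁-B₂)²]
d = √[(107-185)² + (214-124)² + (199-224)²]
d = √[6084 + 8100 + 625]
d = √14809
d ≈ 121.69


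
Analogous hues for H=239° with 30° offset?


Base hue: 239°
Left analog: (239 - 30) mod 360 = 209°
Right analog: (239 + 30) mod 360 = 269°
Analogous hues = 209° and 269°


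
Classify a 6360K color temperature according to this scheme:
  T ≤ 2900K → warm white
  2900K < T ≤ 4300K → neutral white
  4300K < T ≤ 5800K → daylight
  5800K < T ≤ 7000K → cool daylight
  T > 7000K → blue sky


Temperature: 6360K
5800K < 6360K ≤ 7000K → cool daylight
Classification: cool daylight


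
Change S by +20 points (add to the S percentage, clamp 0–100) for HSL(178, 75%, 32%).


Original S = 75%
Adjustment = +20 percentage points
New S = 75 + (20) = 95
Clamp to [0, 100] → 95
= HSL(178°, 95%, 32%)


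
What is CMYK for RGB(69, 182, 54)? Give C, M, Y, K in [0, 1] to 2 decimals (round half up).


R'=69/255≈0.2706, G'=182/255≈0.7137, B'=54/255≈0.2118
K = 1 - max(R',G',B') = 1 - 182/255 = 73/255 = 0.28627… → 0.29
(1-R'-K)/(1-K) simplifies to (max-R)/max with max = 182:
C = (182-69)/182 = 113/182 = 0.62087… → 0.62
M = (182-182)/182 = 0/182 = 0 → 0.00
Y = (182-54)/182 = 128/182 = 0.70329… → 0.70
= CMYK(0.62, 0.00, 0.70, 0.29)


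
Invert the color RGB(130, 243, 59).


Invert: (255-R, 255-G, 255-B)
R: 255-130 = 125
G: 255-243 = 12
B: 255-59 = 196
= RGB(125, 12, 196)


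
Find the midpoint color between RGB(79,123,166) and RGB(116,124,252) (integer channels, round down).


Midpoint: each channel = ⌊(C₁+C₂)/2⌋
R: ⌊(79+116)/2⌋ = 97
G: ⌊(123+124)/2⌋ = 123
B: ⌊(166+252)/2⌋ = 209
= RGB(97, 123, 209)


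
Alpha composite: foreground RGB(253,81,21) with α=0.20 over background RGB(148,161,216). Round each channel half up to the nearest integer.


C = α×F + (1-α)×B, with 1-α = 0.80
R: 0.20×253 + 0.80×148 = 50.60 + 118.40 = 169.00 → 169
G: 0.20×81 + 0.80×161 = 16.20 + 128.80 = 145.00 → 145
B: 0.20×21 + 0.80×216 = 4.20 + 172.80 = 177.00 → 177
= RGB(169, 145, 177)


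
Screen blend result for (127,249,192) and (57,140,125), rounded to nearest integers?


Screen: C = 255 - (255-A)×(255-B)/255, rounded to nearest integer
R: 255 - (255-127)×(255-57)/255 = 255 - 25344/255 ≈ 255 - 99.388 = 155.612 → 156
G: 255 - (255-249)×(255-140)/255 = 255 - 690/255 ≈ 255 - 2.706 = 252.294 → 252
B: 255 - (255-192)×(255-125)/255 = 255 - 8190/255 ≈ 255 - 32.118 = 222.882 → 223
= RGB(156, 252, 223)


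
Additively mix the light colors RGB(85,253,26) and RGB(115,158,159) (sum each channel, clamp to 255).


Additive: each channel = min(255, C₁+C₂)
R: 85+115 = 200 → 200
G: 253+158 = 411 → 255
B: 26+159 = 185 → 185
= RGB(200, 255, 185)


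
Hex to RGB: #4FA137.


4F → 79 (R)
A1 → 161 (G)
37 → 55 (B)
= RGB(79, 161, 55)


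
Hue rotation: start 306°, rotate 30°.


New hue = (H + rotation) mod 360
New hue = (306 + 30) mod 360
= 336 mod 360
= 336°


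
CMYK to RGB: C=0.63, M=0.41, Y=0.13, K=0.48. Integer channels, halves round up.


R = 255 × (1-C) × (1-K) = 255 × 0.37 × 0.52 = 49.062 → 49
G = 255 × (1-M) × (1-K) = 255 × 0.59 × 0.52 = 78.234 → 78
B = 255 × (1-Y) × (1-K) = 255 × 0.87 × 0.52 = 115.362 → 115
= RGB(49, 78, 115)


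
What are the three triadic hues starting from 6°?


Triadic: equally spaced at 120° intervals
H1 = 6°
H2 = (6 + 120) mod 360 = 126°
H3 = (6 + 240) mod 360 = 246°
Triadic = 6°, 126°, 246°


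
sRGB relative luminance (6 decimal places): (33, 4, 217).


Linearize each channel (sRGB transfer function): c = v/255; c_lin = c/12.92 if c ≤ 0.04045, else ((c+0.055)/1.055)^2.4
  R: 33/255 ≈ 0.129412 > 0.04045 → ((0.129412+0.055)/1.055)^2.4 ≈ 0.015209
  G: 4/255 ≈ 0.015686 ≤ 0.04045 → 0.015686/12.92 ≈ 0.001214
  B: 217/255 ≈ 0.850980 > 0.04045 → ((0.850980+0.055)/1.055)^2.4 ≈ 0.693872
R_lin = 0.015209, G_lin = 0.001214, B_lin = 0.693872
L = 0.2126×R + 0.7152×G + 0.0722×B
L = 0.2126×0.015209 + 0.7152×0.001214 + 0.0722×0.693872
L ≈ 0.054199


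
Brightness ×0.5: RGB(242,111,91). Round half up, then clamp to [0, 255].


Multiply each channel by 0.5, round half up, clamp to [0, 255]
R: 242×0.5 = 121
G: 111×0.5 = 55.5 → round → 56
B: 91×0.5 = 45.5 → round → 46
= RGB(121, 56, 46)


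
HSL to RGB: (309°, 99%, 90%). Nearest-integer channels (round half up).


H=309°, S=0.99, L=0.90
C = (1-|2L-1|)×S = (1-|0.80|)×0.99 = 0.198
H' = H/60 = 309/60 ≈ 5.1500; X = C×(1-|H' mod 2 - 1|) = 0.1683
m = L - C/2 = 0.90 - 0.099 = 0.801
Sector ⌊H'⌋ = 5 → (R',G',B') = (0.198, 0.0, 0.1683)
RGB = ((R'+m)×255, (G'+m)×255, (B'+m)×255) = (254.745, 204.255, 247.1715)
Round half up → RGB(255, 204, 247)


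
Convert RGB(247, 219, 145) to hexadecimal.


R = 247 → F7 (hex)
G = 219 → DB (hex)
B = 145 → 91 (hex)
Hex = #F7DB91


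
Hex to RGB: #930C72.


93 → 147 (R)
0C → 12 (G)
72 → 114 (B)
= RGB(147, 12, 114)


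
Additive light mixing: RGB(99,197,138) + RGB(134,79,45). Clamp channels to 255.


Additive: each channel = min(255, C₁+C₂)
R: 99+134 = 233 → 233
G: 197+79 = 276 → 255
B: 138+45 = 183 → 183
= RGB(233, 255, 183)


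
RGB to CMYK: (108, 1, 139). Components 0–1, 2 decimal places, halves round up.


R'=108/255≈0.4235, G'=1/255≈0.0039, B'=139/255≈0.5451
K = 1 - max(R',G',B') = 1 - 139/255 = 116/255 = 0.45490… → 0.45
(1-R'-K)/(1-K) simplifies to (max-R)/max with max = 139:
C = (139-108)/139 = 31/139 = 0.22302… → 0.22
M = (139-1)/139 = 138/139 = 0.99280… → 0.99
Y = (139-139)/139 = 0/139 = 0 → 0.00
= CMYK(0.22, 0.99, 0.00, 0.45)


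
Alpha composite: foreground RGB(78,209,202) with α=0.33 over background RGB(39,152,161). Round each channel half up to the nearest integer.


C = α×F + (1-α)×B, with 1-α = 0.67
R: 0.33×78 + 0.67×39 = 25.74 + 26.13 = 51.87 → 52
G: 0.33×209 + 0.67×152 = 68.97 + 101.84 = 170.81 → 171
B: 0.33×202 + 0.67×161 = 66.66 + 107.87 = 174.53 → 175
= RGB(52, 171, 175)


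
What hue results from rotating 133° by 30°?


New hue = (H + rotation) mod 360
New hue = (133 + 30) mod 360
= 163 mod 360
= 163°


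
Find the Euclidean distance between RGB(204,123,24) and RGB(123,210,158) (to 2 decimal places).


d = √[(R₁-R₂)² + (G₁-G₂)² + (B₁-B₂)²]
d = √[(204-123)² + (123-210)² + (24-158)²]
d = √[6561 + 7569 + 17956]
d = √32086
d ≈ 179.13


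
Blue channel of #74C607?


Color: #74C607
R = 74 = 116
G = C6 = 198
B = 07 = 7
Blue = 7


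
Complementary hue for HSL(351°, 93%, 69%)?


Complement = opposite side of color wheel = hue + 180°
H' = (351 + 180) mod 360 = 171°
S and L unchanged.
= HSL(171°, 93%, 69%)


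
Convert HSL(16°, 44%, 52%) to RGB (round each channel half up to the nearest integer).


H=16°, S=0.44, L=0.52
C = (1-|2L-1|)×S = (1-|0.04|)×0.44 = 0.4224
H' = H/60 = 16/60 ≈ 0.2667; X = C×(1-|H' mod 2 - 1|) = 0.11264
m = L - C/2 = 0.52 - 0.2112 = 0.3088
Sector ⌊H'⌋ = 0 → (R',G',B') = (0.4224, 0.11264, 0.0)
RGB = ((R'+m)×255, (G'+m)×255, (B'+m)×255) = (186.456, 107.4672, 78.744)
Round half up → RGB(186, 107, 79)


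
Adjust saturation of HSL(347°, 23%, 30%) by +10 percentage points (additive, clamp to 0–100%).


Original S = 23%
Adjustment = +10 percentage points
New S = 23 + (10) = 33
Clamp to [0, 100] → 33
= HSL(347°, 33%, 30%)


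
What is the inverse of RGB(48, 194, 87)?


Invert: (255-R, 255-G, 255-B)
R: 255-48 = 207
G: 255-194 = 61
B: 255-87 = 168
= RGB(207, 61, 168)


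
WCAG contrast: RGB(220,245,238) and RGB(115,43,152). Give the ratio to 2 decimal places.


Linearize each sRGB channel c=v/255: c/12.92 if c ≤ 0.04045 else ((c+0.055)/1.055)^2.4
L = 0.2126×R_lin + 0.7152×G_lin + 0.0722×B_lin
Color 1 (220,245,238):
  R=220: 220/255≈0.8627 > 0.04045 → ((0.8627+0.055)/1.055)^2.4 ≈ 0.71569
  G=245: 245/255≈0.9608 > 0.04045 → ((0.9608+0.055)/1.055)^2.4 ≈ 0.91310
  B=238: 238/255≈0.9333 > 0.04045 → ((0.9333+0.055)/1.055)^2.4 ≈ 0.85499
  L1 = 0.2126×0.71569 + 0.7152×0.91310 + 0.0722×0.85499 ≈ 0.86694
Color 2 (115,43,152):
  R=115: 115/255≈0.4510 > 0.04045 → ((0.4510+0.055)/1.055)^2.4 ≈ 0.17144
  G=43: 43/255≈0.1686 > 0.04045 → ((0.1686+0.055)/1.055)^2.4 ≈ 0.02416
  B=152: 152/255≈0.5961 > 0.04045 → ((0.5961+0.055)/1.055)^2.4 ≈ 0.31399
  L2 = 0.2126×0.17144 + 0.7152×0.02416 + 0.0722×0.31399 ≈ 0.07640
Lighter = 0.86694, Darker = 0.07640
Ratio = (L_lighter + 0.05) / (L_darker + 0.05)
Ratio = (0.86694 + 0.05) / (0.07640 + 0.05) = 0.91694 / 0.12640 ≈ 7.2545
Ratio ≈ 7.25:1


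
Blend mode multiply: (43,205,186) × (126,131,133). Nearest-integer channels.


Multiply: C = A×B/255, rounded to nearest integer
R: 43×126/255 = 5418/255 ≈ 21.247 → 21
G: 205×131/255 = 26855/255 ≈ 105.314 → 105
B: 186×133/255 = 24738/255 ≈ 97.012 → 97
= RGB(21, 105, 97)


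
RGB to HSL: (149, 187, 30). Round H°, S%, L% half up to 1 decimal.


Normalize: R'=149/255≈0.5843, G'=187/255≈0.7333, B'=30/255≈0.1176
Max=187/255, Min=30/255, Δ=Max-Min=157/255
L = (Max+Min)/2 = (187+30)/510 = 217/510 = 0.42549… → L = 42.5%
L ≤ 0.5 → S = Δ/(Max+Min) = 157/(187+30) = 157/217 = 0.72350… → S = 72.4%
(the 1/255 factors cancel in S and H, so raw channel differences can be used)
Max is G' → H = 60 × ((B-R)/Δ + 2) = 60 × ((30-149)/157 + 2)
  -119/157 + 2 = -0.7579… + 2 = 1.2420…
  H = 60 × 1.2420… = 74.522…° → H = 74.5°
= HSL(74.5°, 72.4%, 42.5%)


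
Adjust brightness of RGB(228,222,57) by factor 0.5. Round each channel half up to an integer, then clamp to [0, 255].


Multiply each channel by 0.5, round half up, clamp to [0, 255]
R: 228×0.5 = 114
G: 222×0.5 = 111
B: 57×0.5 = 28.5 → round → 29
= RGB(114, 111, 29)


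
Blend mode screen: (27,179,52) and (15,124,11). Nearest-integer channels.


Screen: C = 255 - (255-A)×(255-B)/255, rounded to nearest integer
R: 255 - (255-27)×(255-15)/255 = 255 - 54720/255 ≈ 255 - 214.588 = 40.412 → 40
G: 255 - (255-179)×(255-124)/255 = 255 - 9956/255 ≈ 255 - 39.043 = 215.957 → 216
B: 255 - (255-52)×(255-11)/255 = 255 - 49532/255 ≈ 255 - 194.243 = 60.757 → 61
= RGB(40, 216, 61)


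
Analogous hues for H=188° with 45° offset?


Base hue: 188°
Left analog: (188 - 45) mod 360 = 143°
Right analog: (188 + 45) mod 360 = 233°
Analogous hues = 143° and 233°


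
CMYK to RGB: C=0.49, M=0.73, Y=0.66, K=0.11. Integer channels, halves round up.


R = 255 × (1-C) × (1-K) = 255 × 0.51 × 0.89 = 115.7445 → 116
G = 255 × (1-M) × (1-K) = 255 × 0.27 × 0.89 = 61.2765 → 61
B = 255 × (1-Y) × (1-K) = 255 × 0.34 × 0.89 = 77.163 → 77
= RGB(116, 61, 77)


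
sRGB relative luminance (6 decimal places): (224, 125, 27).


Linearize each channel (sRGB transfer function): c = v/255; c_lin = c/12.92 if c ≤ 0.04045, else ((c+0.055)/1.055)^2.4
  R: 224/255 ≈ 0.878431 > 0.04045 → ((0.878431+0.055)/1.055)^2.4 ≈ 0.745404
  G: 125/255 ≈ 0.490196 > 0.04045 → ((0.490196+0.055)/1.055)^2.4 ≈ 0.205079
  B: 27/255 ≈ 0.105882 > 0.04045 → ((0.105882+0.055)/1.055)^2.4 ≈ 0.010960
R_lin = 0.745404, G_lin = 0.205079, B_lin = 0.010960
L = 0.2126×R + 0.7152×G + 0.0722×B
L = 0.2126×0.745404 + 0.7152×0.205079 + 0.0722×0.010960
L ≈ 0.305937


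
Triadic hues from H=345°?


Triadic: equally spaced at 120° intervals
H1 = 345°
H2 = (345 + 120) mod 360 = 105°
H3 = (345 + 240) mod 360 = 225°
Triadic = 345°, 105°, 225°


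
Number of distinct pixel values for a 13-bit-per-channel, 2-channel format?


Total bits = 13 bits/channel × 2 channels = 26 bits
Distinct pixel values = 2^26
= 67,108,864 pixel values


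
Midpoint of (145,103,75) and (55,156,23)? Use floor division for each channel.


Midpoint: each channel = ⌊(C₁+C₂)/2⌋
R: ⌊(145+55)/2⌋ = 100
G: ⌊(103+156)/2⌋ = 129
B: ⌊(75+23)/2⌋ = 49
= RGB(100, 129, 49)


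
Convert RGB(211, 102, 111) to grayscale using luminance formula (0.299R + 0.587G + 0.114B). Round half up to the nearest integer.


Gray = 0.299×R + 0.587×G + 0.114×B
Gray = 0.299×211 + 0.587×102 + 0.114×111
Gray = 63.089 + 59.874 + 12.654
Gray = 135.617 → round half up → 136
Gray = 136


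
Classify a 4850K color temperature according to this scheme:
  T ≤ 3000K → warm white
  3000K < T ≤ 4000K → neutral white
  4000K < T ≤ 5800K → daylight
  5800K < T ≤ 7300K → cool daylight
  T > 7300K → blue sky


Temperature: 4850K
4000K < 4850K ≤ 5800K → daylight
Classification: daylight


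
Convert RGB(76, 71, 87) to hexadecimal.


R = 76 → 4C (hex)
G = 71 → 47 (hex)
B = 87 → 57 (hex)
Hex = #4C4757


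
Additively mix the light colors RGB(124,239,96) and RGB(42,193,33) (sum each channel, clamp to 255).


Additive: each channel = min(255, C₁+C₂)
R: 124+42 = 166 → 166
G: 239+193 = 432 → 255
B: 96+33 = 129 → 129
= RGB(166, 255, 129)


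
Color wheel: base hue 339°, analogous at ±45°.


Base hue: 339°
Left analog: (339 - 45) mod 360 = 294°
Right analog: (339 + 45) mod 360 = 24°
Analogous hues = 294° and 24°


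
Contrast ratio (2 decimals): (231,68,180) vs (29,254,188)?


Linearize each sRGB channel c=v/255: c/12.92 if c ≤ 0.04045 else ((c+0.055)/1.055)^2.4
L = 0.2126×R_lin + 0.7152×G_lin + 0.0722×B_lin
Color 1 (231,68,180):
  R=231: 231/255≈0.9059 > 0.04045 → ((0.9059+0.055)/1.055)^2.4 ≈ 0.79910
  G=68: 68/255≈0.2667 > 0.04045 → ((0.2667+0.055)/1.055)^2.4 ≈ 0.05781
  B=180: 180/255≈0.7059 > 0.04045 → ((0.7059+0.055)/1.055)^2.4 ≈ 0.45641
  L1 = 0.2126×0.79910 + 0.7152×0.05781 + 0.0722×0.45641 ≈ 0.24418
Color 2 (29,254,188):
  R=29: 29/255≈0.1137 > 0.04045 → ((0.1137+0.055)/1.055)^2.4 ≈ 0.01229
  G=254: 254/255≈0.9961 > 0.04045 → ((0.9961+0.055)/1.055)^2.4 ≈ 0.99110
  B=188: 188/255≈0.7373 > 0.04045 → ((0.7373+0.055)/1.055)^2.4 ≈ 0.50289
  L2 = 0.2126×0.01229 + 0.7152×0.99110 + 0.0722×0.50289 ≈ 0.74776
Lighter = 0.74776, Darker = 0.24418
Ratio = (L_lighter + 0.05) / (L_darker + 0.05)
Ratio = (0.74776 + 0.05) / (0.24418 + 0.05) = 0.79776 / 0.29418 ≈ 2.7118
Ratio ≈ 2.71:1


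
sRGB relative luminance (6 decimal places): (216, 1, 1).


Linearize each channel (sRGB transfer function): c = v/255; c_lin = c/12.92 if c ≤ 0.04045, else ((c+0.055)/1.055)^2.4
  R: 216/255 ≈ 0.847059 > 0.04045 → ((0.847059+0.055)/1.055)^2.4 ≈ 0.686685
  G: 1/255 ≈ 0.003922 ≤ 0.04045 → 0.003922/12.92 ≈ 0.000304
  B: 1/255 ≈ 0.003922 ≤ 0.04045 → 0.003922/12.92 ≈ 0.000304
R_lin = 0.686685, G_lin = 0.000304, B_lin = 0.000304
L = 0.2126×R + 0.7152×G + 0.0722×B
L = 0.2126×0.686685 + 0.7152×0.000304 + 0.0722×0.000304
L ≈ 0.146228


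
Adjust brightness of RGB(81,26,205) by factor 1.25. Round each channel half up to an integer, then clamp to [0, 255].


Multiply each channel by 1.25, round half up, clamp to [0, 255]
R: 81×1.25 = 101.25 → round → 101
G: 26×1.25 = 32.5 → round → 33
B: 205×1.25 = 256.25 → round → 256 → clamp → 255
= RGB(101, 33, 255)


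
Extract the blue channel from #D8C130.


Color: #D8C130
R = D8 = 216
G = C1 = 193
B = 30 = 48
Blue = 48


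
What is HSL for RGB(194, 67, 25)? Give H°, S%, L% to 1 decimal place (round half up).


Normalize: R'=194/255≈0.7608, G'=67/255≈0.2627, B'=25/255≈0.0980
Max=194/255, Min=25/255, Δ=Max-Min=169/255
L = (Max+Min)/2 = (194+25)/510 = 219/510 = 0.42941… → L = 42.9%
L ≤ 0.5 → S = Δ/(Max+Min) = 169/(194+25) = 169/219 = 0.77168… → S = 77.2%
(the 1/255 factors cancel in S and H, so raw channel differences can be used)
Max is R' → H = 60 × (((G-B)/Δ) mod 6) = 60 × (((67-25)/169) mod 6)
  42/169 = 0.2485…
  H = 60 × 0.2485… = 14.911…° → H = 14.9°
= HSL(14.9°, 77.2%, 42.9%)


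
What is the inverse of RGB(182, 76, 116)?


Invert: (255-R, 255-G, 255-B)
R: 255-182 = 73
G: 255-76 = 179
B: 255-116 = 139
= RGB(73, 179, 139)


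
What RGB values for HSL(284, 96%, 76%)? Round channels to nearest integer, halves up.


H=284°, S=0.96, L=0.76
C = (1-|2L-1|)×S = (1-|0.52|)×0.96 = 0.4608
H' = H/60 = 284/60 ≈ 4.7333; X = C×(1-|H' mod 2 - 1|) = 0.33792
m = L - C/2 = 0.76 - 0.2304 = 0.5296
Sector ⌊H'⌋ = 4 → (R',G',B') = (0.33792, 0.0, 0.4608)
RGB = ((R'+m)×255, (G'+m)×255, (B'+m)×255) = (221.2176, 135.048, 252.552)
Round half up → RGB(221, 135, 253)


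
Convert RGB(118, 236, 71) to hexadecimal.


R = 118 → 76 (hex)
G = 236 → EC (hex)
B = 71 → 47 (hex)
Hex = #76EC47


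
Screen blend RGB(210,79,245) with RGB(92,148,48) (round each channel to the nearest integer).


Screen: C = 255 - (255-A)×(255-B)/255, rounded to nearest integer
R: 255 - (255-210)×(255-92)/255 = 255 - 7335/255 ≈ 255 - 28.765 = 226.235 → 226
G: 255 - (255-79)×(255-148)/255 = 255 - 18832/255 ≈ 255 - 73.851 = 181.149 → 181
B: 255 - (255-245)×(255-48)/255 = 255 - 2070/255 ≈ 255 - 8.118 = 246.882 → 247
= RGB(226, 181, 247)


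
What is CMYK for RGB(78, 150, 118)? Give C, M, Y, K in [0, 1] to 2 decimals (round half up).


R'=78/255≈0.3059, G'=150/255≈0.5882, B'=118/255≈0.4627
K = 1 - max(R',G',B') = 1 - 150/255 = 105/255 = 0.41176… → 0.41
(1-R'-K)/(1-K) simplifies to (max-R)/max with max = 150:
C = (150-78)/150 = 72/150 = 0.48 → 0.48
M = (150-150)/150 = 0/150 = 0 → 0.00
Y = (150-118)/150 = 32/150 = 0.21333… → 0.21
= CMYK(0.48, 0.00, 0.21, 0.41)


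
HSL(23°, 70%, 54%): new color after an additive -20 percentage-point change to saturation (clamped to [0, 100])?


Original S = 70%
Adjustment = -20 percentage points
New S = 70 + (-20) = 50
Clamp to [0, 100] → 50
= HSL(23°, 50%, 54%)


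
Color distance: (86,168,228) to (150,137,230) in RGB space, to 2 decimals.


d = √[(R₁-R₂)² + (G₁-G₂)² + (B₁-B₂)²]
d = √[(86-150)² + (168-137)² + (228-230)²]
d = √[4096 + 961 + 4]
d = √5061
d ≈ 71.14


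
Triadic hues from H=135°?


Triadic: equally spaced at 120° intervals
H1 = 135°
H2 = (135 + 120) mod 360 = 255°
H3 = (135 + 240) mod 360 = 15°
Triadic = 135°, 255°, 15°


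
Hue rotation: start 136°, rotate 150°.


New hue = (H + rotation) mod 360
New hue = (136 + 150) mod 360
= 286 mod 360
= 286°


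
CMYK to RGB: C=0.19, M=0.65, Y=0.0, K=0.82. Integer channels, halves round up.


R = 255 × (1-C) × (1-K) = 255 × 0.81 × 0.18 = 37.179 → 37
G = 255 × (1-M) × (1-K) = 255 × 0.35 × 0.18 = 16.065 → 16
B = 255 × (1-Y) × (1-K) = 255 × 1.00 × 0.18 = 45.9 → 46
= RGB(37, 16, 46)


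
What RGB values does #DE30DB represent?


DE → 222 (R)
30 → 48 (G)
DB → 219 (B)
= RGB(222, 48, 219)


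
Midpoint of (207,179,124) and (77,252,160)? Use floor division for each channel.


Midpoint: each channel = ⌊(C₁+C₂)/2⌋
R: ⌊(207+77)/2⌋ = 142
G: ⌊(179+252)/2⌋ = 215
B: ⌊(124+160)/2⌋ = 142
= RGB(142, 215, 142)


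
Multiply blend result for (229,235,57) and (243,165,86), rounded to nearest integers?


Multiply: C = A×B/255, rounded to nearest integer
R: 229×243/255 = 55647/255 ≈ 218.224 → 218
G: 235×165/255 = 38775/255 ≈ 152.059 → 152
B: 57×86/255 = 4902/255 ≈ 19.224 → 19
= RGB(218, 152, 19)


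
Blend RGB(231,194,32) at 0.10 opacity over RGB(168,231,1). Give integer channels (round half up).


C = α×F + (1-α)×B, with 1-α = 0.90
R: 0.10×231 + 0.90×168 = 23.10 + 151.20 = 174.30 → 174
G: 0.10×194 + 0.90×231 = 19.40 + 207.90 = 227.30 → 227
B: 0.10×32 + 0.90×1 = 3.20 + 0.90 = 4.10 → 4
= RGB(174, 227, 4)


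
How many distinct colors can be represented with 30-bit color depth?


Colors = 2^bits = 2^30
= 1,073,741,824 colors


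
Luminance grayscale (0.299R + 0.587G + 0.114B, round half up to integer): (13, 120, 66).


Gray = 0.299×R + 0.587×G + 0.114×B
Gray = 0.299×13 + 0.587×120 + 0.114×66
Gray = 3.887 + 70.440 + 7.524
Gray = 81.851 → round half up → 82
Gray = 82


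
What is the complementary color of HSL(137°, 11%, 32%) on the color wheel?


Complement = opposite side of color wheel = hue + 180°
H' = (137 + 180) mod 360 = 317°
S and L unchanged.
= HSL(317°, 11%, 32%)


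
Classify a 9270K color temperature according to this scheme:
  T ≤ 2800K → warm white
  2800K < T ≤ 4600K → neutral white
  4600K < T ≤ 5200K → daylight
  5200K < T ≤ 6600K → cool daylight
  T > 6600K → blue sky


Temperature: 9270K
9270K > 6600K → blue sky
Classification: blue sky


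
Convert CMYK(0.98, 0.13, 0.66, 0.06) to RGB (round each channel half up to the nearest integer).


R = 255 × (1-C) × (1-K) = 255 × 0.02 × 0.94 = 4.794 → 5
G = 255 × (1-M) × (1-K) = 255 × 0.87 × 0.94 = 208.539 → 209
B = 255 × (1-Y) × (1-K) = 255 × 0.34 × 0.94 = 81.498 → 81
= RGB(5, 209, 81)


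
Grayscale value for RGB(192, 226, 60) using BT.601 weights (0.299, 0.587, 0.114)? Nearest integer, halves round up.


Gray = 0.299×R + 0.587×G + 0.114×B
Gray = 0.299×192 + 0.587×226 + 0.114×60
Gray = 57.408 + 132.662 + 6.840
Gray = 196.910 → round half up → 197
Gray = 197


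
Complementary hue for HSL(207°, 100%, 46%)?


Complement = opposite side of color wheel = hue + 180°
H' = (207 + 180) mod 360 = 27°
S and L unchanged.
= HSL(27°, 100%, 46%)


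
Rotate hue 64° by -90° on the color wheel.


New hue = (H + rotation) mod 360
New hue = (64 -90) mod 360
= -26 mod 360
= 334°


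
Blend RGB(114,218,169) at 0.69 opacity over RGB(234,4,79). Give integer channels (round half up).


C = α×F + (1-α)×B, with 1-α = 0.31
R: 0.69×114 + 0.31×234 = 78.66 + 72.54 = 151.20 → 151
G: 0.69×218 + 0.31×4 = 150.42 + 1.24 = 151.66 → 152
B: 0.69×169 + 0.31×79 = 116.61 + 24.49 = 141.10 → 141
= RGB(151, 152, 141)


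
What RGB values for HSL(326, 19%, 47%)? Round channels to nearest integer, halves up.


H=326°, S=0.19, L=0.47
C = (1-|2L-1|)×S = (1-|-0.06|)×0.19 = 0.1786
H' = H/60 = 326/60 ≈ 5.4333; X = C×(1-|H' mod 2 - 1|) ≈ 0.1012
m = L - C/2 = 0.47 - 0.0893 = 0.3807
Sector ⌊H'⌋ = 5 → (R',G',B') = (0.1786, 0.0, ≈0.1012)
RGB = ((R'+m)×255, (G'+m)×255, (B'+m)×255) = (142.6215, 97.0785, 122.8862)
Round half up → RGB(143, 97, 123)


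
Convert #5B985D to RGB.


5B → 91 (R)
98 → 152 (G)
5D → 93 (B)
= RGB(91, 152, 93)


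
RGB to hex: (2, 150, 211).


R = 2 → 02 (hex)
G = 150 → 96 (hex)
B = 211 → D3 (hex)
Hex = #0296D3


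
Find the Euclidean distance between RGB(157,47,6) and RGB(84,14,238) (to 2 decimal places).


d = √[(R₁-R₂)² + (G₁-G₂)² + (B₁-B₂)²]
d = √[(157-84)² + (47-14)² + (6-238)²]
d = √[5329 + 1089 + 53824]
d = √60242
d ≈ 245.44


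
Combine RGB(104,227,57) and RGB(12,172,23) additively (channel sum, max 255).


Additive: each channel = min(255, C₁+C₂)
R: 104+12 = 116 → 116
G: 227+172 = 399 → 255
B: 57+23 = 80 → 80
= RGB(116, 255, 80)


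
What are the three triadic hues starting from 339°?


Triadic: equally spaced at 120° intervals
H1 = 339°
H2 = (339 + 120) mod 360 = 99°
H3 = (339 + 240) mod 360 = 219°
Triadic = 339°, 99°, 219°


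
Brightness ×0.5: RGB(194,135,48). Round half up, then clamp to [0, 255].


Multiply each channel by 0.5, round half up, clamp to [0, 255]
R: 194×0.5 = 97
G: 135×0.5 = 67.5 → round → 68
B: 48×0.5 = 24
= RGB(97, 68, 24)


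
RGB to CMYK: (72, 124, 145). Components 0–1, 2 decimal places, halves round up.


R'=72/255≈0.2824, G'=124/255≈0.4863, B'=145/255≈0.5686
K = 1 - max(R',G',B') = 1 - 145/255 = 110/255 = 0.43137… → 0.43
(1-R'-K)/(1-K) simplifies to (max-R)/max with max = 145:
C = (145-72)/145 = 73/145 = 0.50344… → 0.50
M = (145-124)/145 = 21/145 = 0.14482… → 0.14
Y = (145-145)/145 = 0/145 = 0 → 0.00
= CMYK(0.50, 0.14, 0.00, 0.43)


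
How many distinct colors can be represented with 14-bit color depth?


Colors = 2^bits = 2^14
= 16,384 colors


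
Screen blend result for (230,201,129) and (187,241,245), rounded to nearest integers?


Screen: C = 255 - (255-A)×(255-B)/255, rounded to nearest integer
R: 255 - (255-230)×(255-187)/255 = 255 - 1700/255 ≈ 255 - 6.667 = 248.333 → 248
G: 255 - (255-201)×(255-241)/255 = 255 - 756/255 ≈ 255 - 2.965 = 252.035 → 252
B: 255 - (255-129)×(255-245)/255 = 255 - 1260/255 ≈ 255 - 4.941 = 250.059 → 250
= RGB(248, 252, 250)


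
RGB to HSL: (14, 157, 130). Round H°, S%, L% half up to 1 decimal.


Normalize: R'=14/255≈0.0549, G'=157/255≈0.6157, B'=130/255≈0.5098
Max=157/255, Min=14/255, Δ=Max-Min=143/255
L = (Max+Min)/2 = (157+14)/510 = 171/510 = 0.33529… → L = 33.5%
L ≤ 0.5 → S = Δ/(Max+Min) = 143/(157+14) = 143/171 = 0.83625… → S = 83.6%
(the 1/255 factors cancel in S and H, so raw channel differences can be used)
Max is G' → H = 60 × ((B-R)/Δ + 2) = 60 × ((130-14)/143 + 2)
  116/143 + 2 = 0.8111… + 2 = 2.8111…
  H = 60 × 2.8111… = 168.671…° → H = 168.7°
= HSL(168.7°, 83.6%, 33.5%)


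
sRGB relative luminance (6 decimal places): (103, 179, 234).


Linearize each channel (sRGB transfer function): c = v/255; c_lin = c/12.92 if c ≤ 0.04045, else ((c+0.055)/1.055)^2.4
  R: 103/255 ≈ 0.403922 > 0.04045 → ((0.403922+0.055)/1.055)^2.4 ≈ 0.135633
  G: 179/255 ≈ 0.701961 > 0.04045 → ((0.701961+0.055)/1.055)^2.4 ≈ 0.450786
  B: 234/255 ≈ 0.917647 > 0.04045 → ((0.917647+0.055)/1.055)^2.4 ≈ 0.822786
R_lin = 0.135633, G_lin = 0.450786, B_lin = 0.822786
L = 0.2126×R + 0.7152×G + 0.0722×B
L = 0.2126×0.135633 + 0.7152×0.450786 + 0.0722×0.822786
L ≈ 0.410643


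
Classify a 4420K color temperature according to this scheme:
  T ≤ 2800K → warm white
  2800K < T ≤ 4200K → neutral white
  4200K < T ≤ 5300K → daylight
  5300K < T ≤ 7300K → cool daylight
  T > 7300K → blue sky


Temperature: 4420K
4200K < 4420K ≤ 5300K → daylight
Classification: daylight


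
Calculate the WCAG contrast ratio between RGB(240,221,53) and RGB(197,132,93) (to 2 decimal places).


Linearize each sRGB channel c=v/255: c/12.92 if c ≤ 0.04045 else ((c+0.055)/1.055)^2.4
L = 0.2126×R_lin + 0.7152×G_lin + 0.0722×B_lin
Color 1 (240,221,53):
  R=240: 240/255≈0.9412 > 0.04045 → ((0.9412+0.055)/1.055)^2.4 ≈ 0.87137
  G=221: 221/255≈0.8667 > 0.04045 → ((0.8667+0.055)/1.055)^2.4 ≈ 0.72306
  B=53: 53/255≈0.2078 > 0.04045 → ((0.2078+0.055)/1.055)^2.4 ≈ 0.03560
  L1 = 0.2126×0.87137 + 0.7152×0.72306 + 0.0722×0.03560 ≈ 0.70495
Color 2 (197,132,93):
  R=197: 197/255≈0.7725 > 0.04045 → ((0.7725+0.055)/1.055)^2.4 ≈ 0.55834
  G=132: 132/255≈0.5176 > 0.04045 → ((0.5176+0.055)/1.055)^2.4 ≈ 0.23074
  B=93: 93/255≈0.3647 > 0.04045 → ((0.3647+0.055)/1.055)^2.4 ≈ 0.10946
  L2 = 0.2126×0.55834 + 0.7152×0.23074 + 0.0722×0.10946 ≈ 0.29163
Lighter = 0.70495, Darker = 0.29163
Ratio = (L_lighter + 0.05) / (L_darker + 0.05)
Ratio = (0.70495 + 0.05) / (0.29163 + 0.05) = 0.75495 / 0.34163 ≈ 2.2098
Ratio ≈ 2.21:1


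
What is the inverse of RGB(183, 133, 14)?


Invert: (255-R, 255-G, 255-B)
R: 255-183 = 72
G: 255-133 = 122
B: 255-14 = 241
= RGB(72, 122, 241)


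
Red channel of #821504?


Color: #821504
R = 82 = 130
G = 15 = 21
B = 04 = 4
Red = 130


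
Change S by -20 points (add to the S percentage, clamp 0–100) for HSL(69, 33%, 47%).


Original S = 33%
Adjustment = -20 percentage points
New S = 33 + (-20) = 13
Clamp to [0, 100] → 13
= HSL(69°, 13%, 47%)


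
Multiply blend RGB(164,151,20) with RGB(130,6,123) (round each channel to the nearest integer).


Multiply: C = A×B/255, rounded to nearest integer
R: 164×130/255 = 21320/255 ≈ 83.608 → 84
G: 151×6/255 = 906/255 ≈ 3.553 → 4
B: 20×123/255 = 2460/255 ≈ 9.647 → 10
= RGB(84, 4, 10)


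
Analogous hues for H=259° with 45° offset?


Base hue: 259°
Left analog: (259 - 45) mod 360 = 214°
Right analog: (259 + 45) mod 360 = 304°
Analogous hues = 214° and 304°


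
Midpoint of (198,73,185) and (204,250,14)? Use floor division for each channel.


Midpoint: each channel = ⌊(C₁+C₂)/2⌋
R: ⌊(198+204)/2⌋ = 201
G: ⌊(73+250)/2⌋ = 161
B: ⌊(185+14)/2⌋ = 99
= RGB(201, 161, 99)


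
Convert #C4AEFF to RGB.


C4 → 196 (R)
AE → 174 (G)
FF → 255 (B)
= RGB(196, 174, 255)


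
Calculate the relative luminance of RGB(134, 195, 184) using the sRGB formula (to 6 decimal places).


Linearize each channel (sRGB transfer function): c = v/255; c_lin = c/12.92 if c ≤ 0.04045, else ((c+0.055)/1.055)^2.4
  R: 134/255 ≈ 0.525490 > 0.04045 → ((0.525490+0.055)/1.055)^2.4 ≈ 0.238398
  G: 195/255 ≈ 0.764706 > 0.04045 → ((0.764706+0.055)/1.055)^2.4 ≈ 0.545724
  B: 184/255 ≈ 0.721569 > 0.04045 → ((0.721569+0.055)/1.055)^2.4 ≈ 0.479320
R_lin = 0.238398, G_lin = 0.545724, B_lin = 0.479320
L = 0.2126×R + 0.7152×G + 0.0722×B
L = 0.2126×0.238398 + 0.7152×0.545724 + 0.0722×0.479320
L ≈ 0.475592


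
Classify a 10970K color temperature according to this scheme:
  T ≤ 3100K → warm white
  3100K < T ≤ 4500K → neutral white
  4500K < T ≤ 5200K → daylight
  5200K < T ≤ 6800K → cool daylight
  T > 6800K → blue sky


Temperature: 10970K
10970K > 6800K → blue sky
Classification: blue sky


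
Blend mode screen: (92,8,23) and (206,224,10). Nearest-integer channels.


Screen: C = 255 - (255-A)×(255-B)/255, rounded to nearest integer
R: 255 - (255-92)×(255-206)/255 = 255 - 7987/255 ≈ 255 - 31.322 = 223.678 → 224
G: 255 - (255-8)×(255-224)/255 = 255 - 7657/255 ≈ 255 - 30.027 = 224.973 → 225
B: 255 - (255-23)×(255-10)/255 = 255 - 56840/255 ≈ 255 - 222.902 = 32.098 → 32
= RGB(224, 225, 32)


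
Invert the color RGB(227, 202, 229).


Invert: (255-R, 255-G, 255-B)
R: 255-227 = 28
G: 255-202 = 53
B: 255-229 = 26
= RGB(28, 53, 26)


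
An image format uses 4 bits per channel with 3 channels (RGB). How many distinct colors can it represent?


Total bits = 4 bits/channel × 3 channels = 12 bits
Distinct colors = 2^12
= 4,096 colors
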